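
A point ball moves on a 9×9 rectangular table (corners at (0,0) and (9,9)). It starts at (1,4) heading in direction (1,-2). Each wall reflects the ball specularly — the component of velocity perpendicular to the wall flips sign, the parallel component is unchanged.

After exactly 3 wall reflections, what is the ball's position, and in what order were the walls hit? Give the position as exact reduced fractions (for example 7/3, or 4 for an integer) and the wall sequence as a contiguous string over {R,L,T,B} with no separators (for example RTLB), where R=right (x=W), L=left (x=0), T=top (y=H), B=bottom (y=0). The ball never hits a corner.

Final position: (9,6)
Wall sequence: BTR

1. t=2 → B at (3,0); v=(1,2)
2. t=9/2 → T at (15/2,9); v=(1,-2)
3. t=3/2 → R at (9,6); v=(-1,-2)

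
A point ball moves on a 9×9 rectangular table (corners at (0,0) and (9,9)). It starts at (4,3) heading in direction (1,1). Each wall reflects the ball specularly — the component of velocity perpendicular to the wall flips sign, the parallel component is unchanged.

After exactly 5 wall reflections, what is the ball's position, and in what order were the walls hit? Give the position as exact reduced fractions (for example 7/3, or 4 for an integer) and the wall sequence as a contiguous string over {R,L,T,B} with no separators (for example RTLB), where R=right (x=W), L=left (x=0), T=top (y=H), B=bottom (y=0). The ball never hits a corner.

1. t=5 → R at (9,8); v=(-1,1)
2. t=1 → T at (8,9); v=(-1,-1)
3. t=8 → L at (0,1); v=(1,-1)
4. t=1 → B at (1,0); v=(1,1)
5. t=8 → R at (9,8); v=(-1,1)

Final position: (9,8)
Wall sequence: RTLBR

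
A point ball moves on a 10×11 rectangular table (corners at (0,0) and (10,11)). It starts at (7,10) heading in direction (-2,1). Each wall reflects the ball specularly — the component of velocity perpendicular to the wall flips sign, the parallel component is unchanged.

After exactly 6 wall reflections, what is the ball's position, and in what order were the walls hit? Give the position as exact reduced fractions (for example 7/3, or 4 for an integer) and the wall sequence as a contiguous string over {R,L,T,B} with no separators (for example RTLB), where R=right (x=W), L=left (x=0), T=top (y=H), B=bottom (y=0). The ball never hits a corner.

1. t=1 → T at (5,11); v=(-2,-1)
2. t=5/2 → L at (0,17/2); v=(2,-1)
3. t=5 → R at (10,7/2); v=(-2,-1)
4. t=7/2 → B at (3,0); v=(-2,1)
5. t=3/2 → L at (0,3/2); v=(2,1)
6. t=5 → R at (10,13/2); v=(-2,1)

Final position: (10,13/2)
Wall sequence: TLRBLR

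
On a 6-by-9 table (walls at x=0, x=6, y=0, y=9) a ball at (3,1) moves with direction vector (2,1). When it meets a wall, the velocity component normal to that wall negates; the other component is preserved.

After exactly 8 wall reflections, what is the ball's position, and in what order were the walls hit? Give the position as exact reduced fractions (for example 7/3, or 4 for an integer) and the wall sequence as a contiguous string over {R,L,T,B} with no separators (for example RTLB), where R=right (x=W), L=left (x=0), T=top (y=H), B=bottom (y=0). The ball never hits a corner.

1. t=3/2 → R at (6,5/2); v=(-2,1)
2. t=3 → L at (0,11/2); v=(2,1)
3. t=3 → R at (6,17/2); v=(-2,1)
4. t=1/2 → T at (5,9); v=(-2,-1)
5. t=5/2 → L at (0,13/2); v=(2,-1)
6. t=3 → R at (6,7/2); v=(-2,-1)
7. t=3 → L at (0,1/2); v=(2,-1)
8. t=1/2 → B at (1,0); v=(2,1)

Final position: (1,0)
Wall sequence: RLRTLRLB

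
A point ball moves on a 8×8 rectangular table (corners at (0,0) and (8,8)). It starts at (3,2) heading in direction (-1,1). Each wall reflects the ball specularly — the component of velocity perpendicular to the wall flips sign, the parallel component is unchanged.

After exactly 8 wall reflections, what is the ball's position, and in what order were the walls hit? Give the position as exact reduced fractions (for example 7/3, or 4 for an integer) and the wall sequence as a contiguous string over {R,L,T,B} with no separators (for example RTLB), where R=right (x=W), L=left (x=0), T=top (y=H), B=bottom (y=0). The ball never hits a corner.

1. t=3 → L at (0,5); v=(1,1)
2. t=3 → T at (3,8); v=(1,-1)
3. t=5 → R at (8,3); v=(-1,-1)
4. t=3 → B at (5,0); v=(-1,1)
5. t=5 → L at (0,5); v=(1,1)
6. t=3 → T at (3,8); v=(1,-1)
7. t=5 → R at (8,3); v=(-1,-1)
8. t=3 → B at (5,0); v=(-1,1)

Final position: (5,0)
Wall sequence: LTRBLTRB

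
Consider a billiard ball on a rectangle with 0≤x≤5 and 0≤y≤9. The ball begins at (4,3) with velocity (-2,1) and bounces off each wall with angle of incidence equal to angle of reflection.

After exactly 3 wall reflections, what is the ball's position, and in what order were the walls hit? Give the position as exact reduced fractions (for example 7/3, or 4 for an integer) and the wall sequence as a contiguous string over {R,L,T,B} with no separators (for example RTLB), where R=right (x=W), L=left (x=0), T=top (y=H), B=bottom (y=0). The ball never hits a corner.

Final position: (2,9)
Wall sequence: LRT

1. t=2 → L at (0,5); v=(2,1)
2. t=5/2 → R at (5,15/2); v=(-2,1)
3. t=3/2 → T at (2,9); v=(-2,-1)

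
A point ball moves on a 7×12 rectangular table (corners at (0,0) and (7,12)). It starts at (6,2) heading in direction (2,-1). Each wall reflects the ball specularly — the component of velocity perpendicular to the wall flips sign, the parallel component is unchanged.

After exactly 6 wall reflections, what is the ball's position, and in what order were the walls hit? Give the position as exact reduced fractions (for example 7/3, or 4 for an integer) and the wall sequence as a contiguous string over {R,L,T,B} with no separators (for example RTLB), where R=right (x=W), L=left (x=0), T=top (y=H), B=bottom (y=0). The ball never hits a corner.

1. t=1/2 → R at (7,3/2); v=(-2,-1)
2. t=3/2 → B at (4,0); v=(-2,1)
3. t=2 → L at (0,2); v=(2,1)
4. t=7/2 → R at (7,11/2); v=(-2,1)
5. t=7/2 → L at (0,9); v=(2,1)
6. t=3 → T at (6,12); v=(2,-1)

Final position: (6,12)
Wall sequence: RBLRLT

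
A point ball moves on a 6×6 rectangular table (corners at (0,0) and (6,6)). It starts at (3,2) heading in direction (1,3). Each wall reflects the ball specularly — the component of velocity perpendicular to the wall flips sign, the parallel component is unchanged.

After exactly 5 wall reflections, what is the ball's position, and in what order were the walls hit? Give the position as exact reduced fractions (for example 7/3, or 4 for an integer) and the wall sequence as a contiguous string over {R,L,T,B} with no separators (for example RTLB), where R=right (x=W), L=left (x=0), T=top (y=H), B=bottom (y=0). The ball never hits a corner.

1. t=4/3 → T at (13/3,6); v=(1,-3)
2. t=5/3 → R at (6,1); v=(-1,-3)
3. t=1/3 → B at (17/3,0); v=(-1,3)
4. t=2 → T at (11/3,6); v=(-1,-3)
5. t=2 → B at (5/3,0); v=(-1,3)

Final position: (5/3,0)
Wall sequence: TRBTB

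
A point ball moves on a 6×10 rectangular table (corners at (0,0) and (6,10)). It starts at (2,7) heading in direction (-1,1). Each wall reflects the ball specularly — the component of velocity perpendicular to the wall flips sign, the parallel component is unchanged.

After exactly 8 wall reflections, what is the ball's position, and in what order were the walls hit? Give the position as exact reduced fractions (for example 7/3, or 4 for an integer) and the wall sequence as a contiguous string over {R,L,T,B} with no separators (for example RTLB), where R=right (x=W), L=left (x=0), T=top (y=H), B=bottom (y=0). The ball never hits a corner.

1. t=2 → L at (0,9); v=(1,1)
2. t=1 → T at (1,10); v=(1,-1)
3. t=5 → R at (6,5); v=(-1,-1)
4. t=5 → B at (1,0); v=(-1,1)
5. t=1 → L at (0,1); v=(1,1)
6. t=6 → R at (6,7); v=(-1,1)
7. t=3 → T at (3,10); v=(-1,-1)
8. t=3 → L at (0,7); v=(1,-1)

Final position: (0,7)
Wall sequence: LTRBLRTL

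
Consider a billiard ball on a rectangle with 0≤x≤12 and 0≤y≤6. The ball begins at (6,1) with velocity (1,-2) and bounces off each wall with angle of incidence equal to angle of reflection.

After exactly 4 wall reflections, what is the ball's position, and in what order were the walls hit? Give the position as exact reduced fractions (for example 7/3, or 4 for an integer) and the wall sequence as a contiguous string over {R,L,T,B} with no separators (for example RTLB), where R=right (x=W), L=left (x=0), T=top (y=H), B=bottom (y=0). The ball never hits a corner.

1. t=1/2 → B at (13/2,0); v=(1,2)
2. t=3 → T at (19/2,6); v=(1,-2)
3. t=5/2 → R at (12,1); v=(-1,-2)
4. t=1/2 → B at (23/2,0); v=(-1,2)

Final position: (23/2,0)
Wall sequence: BTRB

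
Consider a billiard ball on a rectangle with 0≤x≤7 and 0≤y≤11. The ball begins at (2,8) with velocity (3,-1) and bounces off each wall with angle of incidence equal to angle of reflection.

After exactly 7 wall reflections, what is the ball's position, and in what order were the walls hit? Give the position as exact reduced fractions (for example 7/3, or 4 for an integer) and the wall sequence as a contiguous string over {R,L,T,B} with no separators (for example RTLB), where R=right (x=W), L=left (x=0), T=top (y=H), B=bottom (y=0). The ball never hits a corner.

Final position: (0,16/3)
Wall sequence: RLRBLRL

1. t=5/3 → R at (7,19/3); v=(-3,-1)
2. t=7/3 → L at (0,4); v=(3,-1)
3. t=7/3 → R at (7,5/3); v=(-3,-1)
4. t=5/3 → B at (2,0); v=(-3,1)
5. t=2/3 → L at (0,2/3); v=(3,1)
6. t=7/3 → R at (7,3); v=(-3,1)
7. t=7/3 → L at (0,16/3); v=(3,1)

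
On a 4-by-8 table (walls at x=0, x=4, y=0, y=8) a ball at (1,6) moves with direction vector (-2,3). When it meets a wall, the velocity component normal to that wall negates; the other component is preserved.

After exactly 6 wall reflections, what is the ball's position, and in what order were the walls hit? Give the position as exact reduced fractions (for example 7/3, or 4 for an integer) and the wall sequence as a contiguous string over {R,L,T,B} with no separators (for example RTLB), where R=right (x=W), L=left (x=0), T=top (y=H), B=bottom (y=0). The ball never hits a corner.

Final position: (3,8)
Wall sequence: LTRBLT

1. t=1/2 → L at (0,15/2); v=(2,3)
2. t=1/6 → T at (1/3,8); v=(2,-3)
3. t=11/6 → R at (4,5/2); v=(-2,-3)
4. t=5/6 → B at (7/3,0); v=(-2,3)
5. t=7/6 → L at (0,7/2); v=(2,3)
6. t=3/2 → T at (3,8); v=(2,-3)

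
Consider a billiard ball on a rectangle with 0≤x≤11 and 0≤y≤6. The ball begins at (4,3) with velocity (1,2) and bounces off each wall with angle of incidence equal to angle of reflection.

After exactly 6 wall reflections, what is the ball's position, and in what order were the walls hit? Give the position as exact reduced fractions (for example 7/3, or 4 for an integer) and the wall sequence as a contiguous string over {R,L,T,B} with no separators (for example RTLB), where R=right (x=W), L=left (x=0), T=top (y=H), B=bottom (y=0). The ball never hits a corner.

Final position: (9/2,6)
Wall sequence: TBRTBT

1. t=3/2 → T at (11/2,6); v=(1,-2)
2. t=3 → B at (17/2,0); v=(1,2)
3. t=5/2 → R at (11,5); v=(-1,2)
4. t=1/2 → T at (21/2,6); v=(-1,-2)
5. t=3 → B at (15/2,0); v=(-1,2)
6. t=3 → T at (9/2,6); v=(-1,-2)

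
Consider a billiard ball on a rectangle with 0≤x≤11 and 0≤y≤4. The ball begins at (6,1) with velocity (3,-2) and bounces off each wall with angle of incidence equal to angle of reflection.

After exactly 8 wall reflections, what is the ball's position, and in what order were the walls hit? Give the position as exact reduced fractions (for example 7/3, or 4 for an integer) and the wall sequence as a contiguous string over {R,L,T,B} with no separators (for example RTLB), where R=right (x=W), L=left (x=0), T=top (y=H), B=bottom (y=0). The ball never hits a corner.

1. t=1/2 → B at (15/2,0); v=(3,2)
2. t=7/6 → R at (11,7/3); v=(-3,2)
3. t=5/6 → T at (17/2,4); v=(-3,-2)
4. t=2 → B at (5/2,0); v=(-3,2)
5. t=5/6 → L at (0,5/3); v=(3,2)
6. t=7/6 → T at (7/2,4); v=(3,-2)
7. t=2 → B at (19/2,0); v=(3,2)
8. t=1/2 → R at (11,1); v=(-3,2)

Final position: (11,1)
Wall sequence: BRTBLTBR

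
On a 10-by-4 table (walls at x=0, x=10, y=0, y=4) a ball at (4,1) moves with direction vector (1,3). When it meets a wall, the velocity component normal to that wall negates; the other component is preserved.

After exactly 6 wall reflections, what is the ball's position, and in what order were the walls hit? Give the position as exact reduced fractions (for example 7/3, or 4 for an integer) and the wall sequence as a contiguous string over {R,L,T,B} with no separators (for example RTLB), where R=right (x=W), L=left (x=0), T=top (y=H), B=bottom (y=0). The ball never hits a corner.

1. t=1 → T at (5,4); v=(1,-3)
2. t=4/3 → B at (19/3,0); v=(1,3)
3. t=4/3 → T at (23/3,4); v=(1,-3)
4. t=4/3 → B at (9,0); v=(1,3)
5. t=1 → R at (10,3); v=(-1,3)
6. t=1/3 → T at (29/3,4); v=(-1,-3)

Final position: (29/3,4)
Wall sequence: TBTBRT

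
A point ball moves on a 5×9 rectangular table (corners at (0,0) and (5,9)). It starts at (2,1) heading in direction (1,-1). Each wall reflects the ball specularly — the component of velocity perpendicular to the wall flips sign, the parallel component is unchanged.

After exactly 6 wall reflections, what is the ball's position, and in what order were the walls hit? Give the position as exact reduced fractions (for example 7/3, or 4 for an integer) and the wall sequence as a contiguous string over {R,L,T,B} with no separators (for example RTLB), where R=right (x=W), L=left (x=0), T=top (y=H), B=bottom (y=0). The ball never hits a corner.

Final position: (0,1)
Wall sequence: BRLTRL

1. t=1 → B at (3,0); v=(1,1)
2. t=2 → R at (5,2); v=(-1,1)
3. t=5 → L at (0,7); v=(1,1)
4. t=2 → T at (2,9); v=(1,-1)
5. t=3 → R at (5,6); v=(-1,-1)
6. t=5 → L at (0,1); v=(1,-1)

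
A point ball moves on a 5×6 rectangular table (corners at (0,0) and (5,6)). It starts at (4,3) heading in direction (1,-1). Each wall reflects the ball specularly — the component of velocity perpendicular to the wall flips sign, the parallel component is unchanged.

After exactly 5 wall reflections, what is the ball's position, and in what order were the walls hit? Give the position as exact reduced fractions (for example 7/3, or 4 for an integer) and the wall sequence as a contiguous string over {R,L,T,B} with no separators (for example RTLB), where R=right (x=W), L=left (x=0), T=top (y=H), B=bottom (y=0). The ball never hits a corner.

1. t=1 → R at (5,2); v=(-1,-1)
2. t=2 → B at (3,0); v=(-1,1)
3. t=3 → L at (0,3); v=(1,1)
4. t=3 → T at (3,6); v=(1,-1)
5. t=2 → R at (5,4); v=(-1,-1)

Final position: (5,4)
Wall sequence: RBLTR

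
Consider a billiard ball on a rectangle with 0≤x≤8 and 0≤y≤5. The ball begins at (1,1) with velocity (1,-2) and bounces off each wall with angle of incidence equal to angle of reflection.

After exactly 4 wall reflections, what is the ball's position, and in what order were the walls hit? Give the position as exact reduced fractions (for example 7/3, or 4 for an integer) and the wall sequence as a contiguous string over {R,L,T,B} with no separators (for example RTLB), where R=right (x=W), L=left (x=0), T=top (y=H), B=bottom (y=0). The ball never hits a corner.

Final position: (8,3)
Wall sequence: BTBR

1. t=1/2 → B at (3/2,0); v=(1,2)
2. t=5/2 → T at (4,5); v=(1,-2)
3. t=5/2 → B at (13/2,0); v=(1,2)
4. t=3/2 → R at (8,3); v=(-1,2)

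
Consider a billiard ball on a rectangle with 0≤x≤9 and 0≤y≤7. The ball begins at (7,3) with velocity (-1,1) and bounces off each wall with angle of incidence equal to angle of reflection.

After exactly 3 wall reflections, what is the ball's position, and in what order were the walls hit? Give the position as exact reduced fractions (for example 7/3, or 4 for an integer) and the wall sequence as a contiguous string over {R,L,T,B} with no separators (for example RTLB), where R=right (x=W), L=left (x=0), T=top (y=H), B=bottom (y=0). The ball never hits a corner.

Final position: (4,0)
Wall sequence: TLB

1. t=4 → T at (3,7); v=(-1,-1)
2. t=3 → L at (0,4); v=(1,-1)
3. t=4 → B at (4,0); v=(1,1)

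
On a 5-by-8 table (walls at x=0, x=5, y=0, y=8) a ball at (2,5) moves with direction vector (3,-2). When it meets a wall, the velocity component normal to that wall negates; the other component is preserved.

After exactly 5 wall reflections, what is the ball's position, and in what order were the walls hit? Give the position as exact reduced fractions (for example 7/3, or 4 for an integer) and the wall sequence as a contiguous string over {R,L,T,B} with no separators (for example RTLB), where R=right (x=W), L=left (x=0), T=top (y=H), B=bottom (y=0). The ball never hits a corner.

Final position: (0,7)
Wall sequence: RBLRL

1. t=1 → R at (5,3); v=(-3,-2)
2. t=3/2 → B at (1/2,0); v=(-3,2)
3. t=1/6 → L at (0,1/3); v=(3,2)
4. t=5/3 → R at (5,11/3); v=(-3,2)
5. t=5/3 → L at (0,7); v=(3,2)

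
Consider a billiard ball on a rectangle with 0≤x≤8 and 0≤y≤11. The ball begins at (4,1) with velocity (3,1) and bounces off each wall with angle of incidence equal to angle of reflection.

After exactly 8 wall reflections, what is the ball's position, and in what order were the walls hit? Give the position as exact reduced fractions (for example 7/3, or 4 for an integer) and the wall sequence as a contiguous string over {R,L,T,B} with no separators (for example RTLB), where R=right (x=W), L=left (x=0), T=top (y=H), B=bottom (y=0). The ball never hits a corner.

Final position: (8,11/3)
Wall sequence: RLRLTRLR

1. t=4/3 → R at (8,7/3); v=(-3,1)
2. t=8/3 → L at (0,5); v=(3,1)
3. t=8/3 → R at (8,23/3); v=(-3,1)
4. t=8/3 → L at (0,31/3); v=(3,1)
5. t=2/3 → T at (2,11); v=(3,-1)
6. t=2 → R at (8,9); v=(-3,-1)
7. t=8/3 → L at (0,19/3); v=(3,-1)
8. t=8/3 → R at (8,11/3); v=(-3,-1)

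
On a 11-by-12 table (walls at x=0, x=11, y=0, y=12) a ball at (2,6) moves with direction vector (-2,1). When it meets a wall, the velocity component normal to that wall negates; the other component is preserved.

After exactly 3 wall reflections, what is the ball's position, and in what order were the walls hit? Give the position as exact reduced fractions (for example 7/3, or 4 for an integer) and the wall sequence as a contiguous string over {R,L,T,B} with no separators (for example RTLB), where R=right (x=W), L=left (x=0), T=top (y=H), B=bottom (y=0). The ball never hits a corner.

Final position: (11,23/2)
Wall sequence: LTR

1. t=1 → L at (0,7); v=(2,1)
2. t=5 → T at (10,12); v=(2,-1)
3. t=1/2 → R at (11,23/2); v=(-2,-1)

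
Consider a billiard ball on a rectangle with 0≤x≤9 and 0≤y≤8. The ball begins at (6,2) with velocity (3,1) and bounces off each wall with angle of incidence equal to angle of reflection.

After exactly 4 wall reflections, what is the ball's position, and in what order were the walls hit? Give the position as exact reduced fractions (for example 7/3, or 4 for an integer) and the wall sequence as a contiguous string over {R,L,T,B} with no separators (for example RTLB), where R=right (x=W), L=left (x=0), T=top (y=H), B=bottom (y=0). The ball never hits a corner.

Final position: (9,7)
Wall sequence: RLTR

1. t=1 → R at (9,3); v=(-3,1)
2. t=3 → L at (0,6); v=(3,1)
3. t=2 → T at (6,8); v=(3,-1)
4. t=1 → R at (9,7); v=(-3,-1)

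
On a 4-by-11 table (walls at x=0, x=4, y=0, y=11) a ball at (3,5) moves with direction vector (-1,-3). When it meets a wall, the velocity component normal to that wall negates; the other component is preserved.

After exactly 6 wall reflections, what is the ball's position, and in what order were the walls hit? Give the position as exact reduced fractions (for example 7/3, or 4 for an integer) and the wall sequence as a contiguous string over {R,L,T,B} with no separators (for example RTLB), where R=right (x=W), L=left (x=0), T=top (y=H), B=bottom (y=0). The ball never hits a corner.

Final position: (0,6)
Wall sequence: BLTRBL

1. t=5/3 → B at (4/3,0); v=(-1,3)
2. t=4/3 → L at (0,4); v=(1,3)
3. t=7/3 → T at (7/3,11); v=(1,-3)
4. t=5/3 → R at (4,6); v=(-1,-3)
5. t=2 → B at (2,0); v=(-1,3)
6. t=2 → L at (0,6); v=(1,3)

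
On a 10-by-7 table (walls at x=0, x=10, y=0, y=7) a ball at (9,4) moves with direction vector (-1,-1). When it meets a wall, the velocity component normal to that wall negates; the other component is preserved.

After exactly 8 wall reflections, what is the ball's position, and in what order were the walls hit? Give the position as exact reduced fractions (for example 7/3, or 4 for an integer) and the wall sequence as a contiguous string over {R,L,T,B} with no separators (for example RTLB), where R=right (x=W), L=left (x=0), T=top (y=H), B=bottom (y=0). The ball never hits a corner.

1. t=4 → B at (5,0); v=(-1,1)
2. t=5 → L at (0,5); v=(1,1)
3. t=2 → T at (2,7); v=(1,-1)
4. t=7 → B at (9,0); v=(1,1)
5. t=1 → R at (10,1); v=(-1,1)
6. t=6 → T at (4,7); v=(-1,-1)
7. t=4 → L at (0,3); v=(1,-1)
8. t=3 → B at (3,0); v=(1,1)

Final position: (3,0)
Wall sequence: BLTBRTLB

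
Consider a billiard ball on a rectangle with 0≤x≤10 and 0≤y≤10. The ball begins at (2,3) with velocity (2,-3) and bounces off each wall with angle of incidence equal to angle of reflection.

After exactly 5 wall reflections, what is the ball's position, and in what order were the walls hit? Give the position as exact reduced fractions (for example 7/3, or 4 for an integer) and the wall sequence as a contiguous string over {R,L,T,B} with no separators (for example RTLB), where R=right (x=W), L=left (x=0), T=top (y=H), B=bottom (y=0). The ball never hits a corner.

Final position: (0,4)
Wall sequence: BRTBL

1. t=1 → B at (4,0); v=(2,3)
2. t=3 → R at (10,9); v=(-2,3)
3. t=1/3 → T at (28/3,10); v=(-2,-3)
4. t=10/3 → B at (8/3,0); v=(-2,3)
5. t=4/3 → L at (0,4); v=(2,3)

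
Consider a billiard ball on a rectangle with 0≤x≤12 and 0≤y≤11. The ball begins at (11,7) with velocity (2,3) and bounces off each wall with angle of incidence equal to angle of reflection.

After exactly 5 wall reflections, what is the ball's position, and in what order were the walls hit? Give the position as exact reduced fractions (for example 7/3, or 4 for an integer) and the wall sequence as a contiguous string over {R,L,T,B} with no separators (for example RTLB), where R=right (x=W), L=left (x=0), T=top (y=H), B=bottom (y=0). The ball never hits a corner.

1. t=1/2 → R at (12,17/2); v=(-2,3)
2. t=5/6 → T at (31/3,11); v=(-2,-3)
3. t=11/3 → B at (3,0); v=(-2,3)
4. t=3/2 → L at (0,9/2); v=(2,3)
5. t=13/6 → T at (13/3,11); v=(2,-3)

Final position: (13/3,11)
Wall sequence: RTBLT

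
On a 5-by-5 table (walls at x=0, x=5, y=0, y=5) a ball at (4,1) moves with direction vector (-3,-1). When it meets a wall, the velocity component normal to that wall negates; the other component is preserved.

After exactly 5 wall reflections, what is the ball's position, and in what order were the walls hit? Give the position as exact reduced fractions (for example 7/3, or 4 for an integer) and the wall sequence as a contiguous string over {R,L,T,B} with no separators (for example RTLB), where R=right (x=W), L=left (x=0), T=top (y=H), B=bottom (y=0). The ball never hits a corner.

1. t=1 → B at (1,0); v=(-3,1)
2. t=1/3 → L at (0,1/3); v=(3,1)
3. t=5/3 → R at (5,2); v=(-3,1)
4. t=5/3 → L at (0,11/3); v=(3,1)
5. t=4/3 → T at (4,5); v=(3,-1)

Final position: (4,5)
Wall sequence: BLRLT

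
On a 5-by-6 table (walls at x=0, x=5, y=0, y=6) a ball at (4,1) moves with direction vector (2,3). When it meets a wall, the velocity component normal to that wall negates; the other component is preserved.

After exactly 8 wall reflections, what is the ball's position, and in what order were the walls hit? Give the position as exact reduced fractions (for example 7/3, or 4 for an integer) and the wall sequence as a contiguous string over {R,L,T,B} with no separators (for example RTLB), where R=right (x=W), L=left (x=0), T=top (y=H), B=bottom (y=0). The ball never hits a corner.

Final position: (0,1)
Wall sequence: RTLBRTBL

1. t=1/2 → R at (5,5/2); v=(-2,3)
2. t=7/6 → T at (8/3,6); v=(-2,-3)
3. t=4/3 → L at (0,2); v=(2,-3)
4. t=2/3 → B at (4/3,0); v=(2,3)
5. t=11/6 → R at (5,11/2); v=(-2,3)
6. t=1/6 → T at (14/3,6); v=(-2,-3)
7. t=2 → B at (2/3,0); v=(-2,3)
8. t=1/3 → L at (0,1); v=(2,3)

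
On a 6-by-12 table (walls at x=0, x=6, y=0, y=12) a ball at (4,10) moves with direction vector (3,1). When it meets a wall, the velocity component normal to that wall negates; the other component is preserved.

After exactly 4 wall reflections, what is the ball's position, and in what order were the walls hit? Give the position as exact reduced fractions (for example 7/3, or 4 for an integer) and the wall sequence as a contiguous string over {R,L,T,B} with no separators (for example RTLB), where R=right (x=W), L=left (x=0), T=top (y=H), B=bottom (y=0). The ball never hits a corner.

Final position: (6,28/3)
Wall sequence: RTLR

1. t=2/3 → R at (6,32/3); v=(-3,1)
2. t=4/3 → T at (2,12); v=(-3,-1)
3. t=2/3 → L at (0,34/3); v=(3,-1)
4. t=2 → R at (6,28/3); v=(-3,-1)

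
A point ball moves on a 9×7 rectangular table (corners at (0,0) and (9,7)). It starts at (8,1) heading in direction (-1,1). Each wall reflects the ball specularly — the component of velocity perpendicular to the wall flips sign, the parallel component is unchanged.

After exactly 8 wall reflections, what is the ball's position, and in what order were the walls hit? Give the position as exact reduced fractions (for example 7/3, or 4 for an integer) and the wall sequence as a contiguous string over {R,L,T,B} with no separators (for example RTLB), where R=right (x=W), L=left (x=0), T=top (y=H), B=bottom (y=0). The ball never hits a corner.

Final position: (8,7)
Wall sequence: TLBRTLBT

1. t=6 → T at (2,7); v=(-1,-1)
2. t=2 → L at (0,5); v=(1,-1)
3. t=5 → B at (5,0); v=(1,1)
4. t=4 → R at (9,4); v=(-1,1)
5. t=3 → T at (6,7); v=(-1,-1)
6. t=6 → L at (0,1); v=(1,-1)
7. t=1 → B at (1,0); v=(1,1)
8. t=7 → T at (8,7); v=(1,-1)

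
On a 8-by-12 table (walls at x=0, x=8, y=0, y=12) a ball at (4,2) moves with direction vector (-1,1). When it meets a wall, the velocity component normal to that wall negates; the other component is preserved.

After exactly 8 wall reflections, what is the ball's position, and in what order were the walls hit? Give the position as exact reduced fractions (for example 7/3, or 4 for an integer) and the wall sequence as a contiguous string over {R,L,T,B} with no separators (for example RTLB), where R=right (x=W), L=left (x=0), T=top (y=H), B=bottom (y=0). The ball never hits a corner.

1. t=4 → L at (0,6); v=(1,1)
2. t=6 → T at (6,12); v=(1,-1)
3. t=2 → R at (8,10); v=(-1,-1)
4. t=8 → L at (0,2); v=(1,-1)
5. t=2 → B at (2,0); v=(1,1)
6. t=6 → R at (8,6); v=(-1,1)
7. t=6 → T at (2,12); v=(-1,-1)
8. t=2 → L at (0,10); v=(1,-1)

Final position: (0,10)
Wall sequence: LTRLBRTL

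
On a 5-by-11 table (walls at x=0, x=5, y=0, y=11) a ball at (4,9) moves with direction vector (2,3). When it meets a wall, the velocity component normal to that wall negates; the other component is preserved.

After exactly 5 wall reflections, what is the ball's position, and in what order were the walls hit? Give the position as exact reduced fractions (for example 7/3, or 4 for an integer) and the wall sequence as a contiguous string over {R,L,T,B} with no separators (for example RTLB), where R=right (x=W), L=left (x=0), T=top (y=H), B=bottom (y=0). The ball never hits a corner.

Final position: (5,7/2)
Wall sequence: RTLBR

1. t=1/2 → R at (5,21/2); v=(-2,3)
2. t=1/6 → T at (14/3,11); v=(-2,-3)
3. t=7/3 → L at (0,4); v=(2,-3)
4. t=4/3 → B at (8/3,0); v=(2,3)
5. t=7/6 → R at (5,7/2); v=(-2,3)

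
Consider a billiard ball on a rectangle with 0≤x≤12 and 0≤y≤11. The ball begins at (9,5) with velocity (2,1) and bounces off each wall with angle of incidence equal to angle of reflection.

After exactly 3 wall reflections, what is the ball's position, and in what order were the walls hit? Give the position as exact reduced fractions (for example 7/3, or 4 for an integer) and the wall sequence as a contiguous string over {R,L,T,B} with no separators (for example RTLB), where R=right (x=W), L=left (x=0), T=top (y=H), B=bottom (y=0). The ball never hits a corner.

Final position: (0,19/2)
Wall sequence: RTL

1. t=3/2 → R at (12,13/2); v=(-2,1)
2. t=9/2 → T at (3,11); v=(-2,-1)
3. t=3/2 → L at (0,19/2); v=(2,-1)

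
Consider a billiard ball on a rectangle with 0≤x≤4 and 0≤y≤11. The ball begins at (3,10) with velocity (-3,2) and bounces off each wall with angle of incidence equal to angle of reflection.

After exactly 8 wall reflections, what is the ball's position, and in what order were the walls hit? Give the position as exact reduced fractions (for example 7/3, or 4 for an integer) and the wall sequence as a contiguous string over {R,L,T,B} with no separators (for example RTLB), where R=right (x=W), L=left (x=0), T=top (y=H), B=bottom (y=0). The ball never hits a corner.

1. t=1/2 → T at (3/2,11); v=(-3,-2)
2. t=1/2 → L at (0,10); v=(3,-2)
3. t=4/3 → R at (4,22/3); v=(-3,-2)
4. t=4/3 → L at (0,14/3); v=(3,-2)
5. t=4/3 → R at (4,2); v=(-3,-2)
6. t=1 → B at (1,0); v=(-3,2)
7. t=1/3 → L at (0,2/3); v=(3,2)
8. t=4/3 → R at (4,10/3); v=(-3,2)

Final position: (4,10/3)
Wall sequence: TLRLRBLR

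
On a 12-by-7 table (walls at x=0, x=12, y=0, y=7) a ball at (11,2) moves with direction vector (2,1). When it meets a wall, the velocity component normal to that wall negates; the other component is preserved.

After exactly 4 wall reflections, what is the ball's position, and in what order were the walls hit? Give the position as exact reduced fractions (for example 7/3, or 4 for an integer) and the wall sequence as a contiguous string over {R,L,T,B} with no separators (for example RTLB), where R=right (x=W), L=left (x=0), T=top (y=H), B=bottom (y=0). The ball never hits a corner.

1. t=1/2 → R at (12,5/2); v=(-2,1)
2. t=9/2 → T at (3,7); v=(-2,-1)
3. t=3/2 → L at (0,11/2); v=(2,-1)
4. t=11/2 → B at (11,0); v=(2,1)

Final position: (11,0)
Wall sequence: RTLB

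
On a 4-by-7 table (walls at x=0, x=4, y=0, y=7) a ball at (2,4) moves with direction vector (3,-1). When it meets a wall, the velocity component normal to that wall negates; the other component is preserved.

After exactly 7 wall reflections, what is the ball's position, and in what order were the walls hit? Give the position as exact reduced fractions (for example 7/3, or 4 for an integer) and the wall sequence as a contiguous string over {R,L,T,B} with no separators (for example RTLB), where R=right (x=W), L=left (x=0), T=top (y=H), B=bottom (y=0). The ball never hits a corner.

Final position: (0,10/3)
Wall sequence: RLRBLRL

1. t=2/3 → R at (4,10/3); v=(-3,-1)
2. t=4/3 → L at (0,2); v=(3,-1)
3. t=4/3 → R at (4,2/3); v=(-3,-1)
4. t=2/3 → B at (2,0); v=(-3,1)
5. t=2/3 → L at (0,2/3); v=(3,1)
6. t=4/3 → R at (4,2); v=(-3,1)
7. t=4/3 → L at (0,10/3); v=(3,1)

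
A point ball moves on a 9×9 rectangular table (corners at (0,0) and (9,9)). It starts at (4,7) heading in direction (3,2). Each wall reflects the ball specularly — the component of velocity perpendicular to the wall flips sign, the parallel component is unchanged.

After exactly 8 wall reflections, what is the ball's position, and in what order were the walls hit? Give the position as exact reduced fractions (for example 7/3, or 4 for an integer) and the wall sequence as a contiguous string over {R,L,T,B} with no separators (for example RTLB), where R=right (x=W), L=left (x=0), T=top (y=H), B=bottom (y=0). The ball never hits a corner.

Final position: (9,5/3)
Wall sequence: TRLBRTLR

1. t=1 → T at (7,9); v=(3,-2)
2. t=2/3 → R at (9,23/3); v=(-3,-2)
3. t=3 → L at (0,5/3); v=(3,-2)
4. t=5/6 → B at (5/2,0); v=(3,2)
5. t=13/6 → R at (9,13/3); v=(-3,2)
6. t=7/3 → T at (2,9); v=(-3,-2)
7. t=2/3 → L at (0,23/3); v=(3,-2)
8. t=3 → R at (9,5/3); v=(-3,-2)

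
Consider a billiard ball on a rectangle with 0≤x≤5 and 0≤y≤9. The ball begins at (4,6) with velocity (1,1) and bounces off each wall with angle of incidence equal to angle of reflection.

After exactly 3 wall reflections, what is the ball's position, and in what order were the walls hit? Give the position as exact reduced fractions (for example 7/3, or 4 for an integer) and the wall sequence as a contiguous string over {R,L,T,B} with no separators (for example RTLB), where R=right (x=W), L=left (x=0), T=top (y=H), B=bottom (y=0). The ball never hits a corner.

1. t=1 → R at (5,7); v=(-1,1)
2. t=2 → T at (3,9); v=(-1,-1)
3. t=3 → L at (0,6); v=(1,-1)

Final position: (0,6)
Wall sequence: RTL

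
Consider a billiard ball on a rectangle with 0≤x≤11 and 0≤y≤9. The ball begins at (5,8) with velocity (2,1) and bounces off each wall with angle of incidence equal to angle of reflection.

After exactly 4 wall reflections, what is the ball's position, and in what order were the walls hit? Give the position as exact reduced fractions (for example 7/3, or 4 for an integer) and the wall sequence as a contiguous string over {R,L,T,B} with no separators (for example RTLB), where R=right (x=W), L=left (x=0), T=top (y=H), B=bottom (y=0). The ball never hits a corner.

Final position: (3,0)
Wall sequence: TRLB

1. t=1 → T at (7,9); v=(2,-1)
2. t=2 → R at (11,7); v=(-2,-1)
3. t=11/2 → L at (0,3/2); v=(2,-1)
4. t=3/2 → B at (3,0); v=(2,1)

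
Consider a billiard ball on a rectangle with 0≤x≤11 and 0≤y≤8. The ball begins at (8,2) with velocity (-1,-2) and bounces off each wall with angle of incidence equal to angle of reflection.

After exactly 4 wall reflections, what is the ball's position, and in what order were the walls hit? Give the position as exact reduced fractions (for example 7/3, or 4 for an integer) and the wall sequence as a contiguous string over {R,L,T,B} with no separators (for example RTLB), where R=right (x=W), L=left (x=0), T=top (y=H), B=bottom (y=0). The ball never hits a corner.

Final position: (1,0)
Wall sequence: BTLB

1. t=1 → B at (7,0); v=(-1,2)
2. t=4 → T at (3,8); v=(-1,-2)
3. t=3 → L at (0,2); v=(1,-2)
4. t=1 → B at (1,0); v=(1,2)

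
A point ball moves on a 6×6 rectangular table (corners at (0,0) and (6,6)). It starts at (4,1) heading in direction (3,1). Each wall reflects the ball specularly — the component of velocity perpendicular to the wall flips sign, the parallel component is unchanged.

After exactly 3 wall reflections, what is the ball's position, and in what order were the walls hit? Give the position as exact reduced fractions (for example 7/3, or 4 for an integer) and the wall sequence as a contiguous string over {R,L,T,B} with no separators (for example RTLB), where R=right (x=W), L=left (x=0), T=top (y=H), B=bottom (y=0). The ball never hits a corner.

Final position: (6,17/3)
Wall sequence: RLR

1. t=2/3 → R at (6,5/3); v=(-3,1)
2. t=2 → L at (0,11/3); v=(3,1)
3. t=2 → R at (6,17/3); v=(-3,1)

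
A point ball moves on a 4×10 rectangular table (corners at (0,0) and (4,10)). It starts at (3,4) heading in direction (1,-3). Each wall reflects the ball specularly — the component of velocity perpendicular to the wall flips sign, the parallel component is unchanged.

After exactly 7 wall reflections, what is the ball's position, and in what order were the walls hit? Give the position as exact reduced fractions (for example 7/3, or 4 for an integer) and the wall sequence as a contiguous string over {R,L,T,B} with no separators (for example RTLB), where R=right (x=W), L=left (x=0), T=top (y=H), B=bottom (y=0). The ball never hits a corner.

Final position: (5/3,10)
Wall sequence: RBTLBRT

1. t=1 → R at (4,1); v=(-1,-3)
2. t=1/3 → B at (11/3,0); v=(-1,3)
3. t=10/3 → T at (1/3,10); v=(-1,-3)
4. t=1/3 → L at (0,9); v=(1,-3)
5. t=3 → B at (3,0); v=(1,3)
6. t=1 → R at (4,3); v=(-1,3)
7. t=7/3 → T at (5/3,10); v=(-1,-3)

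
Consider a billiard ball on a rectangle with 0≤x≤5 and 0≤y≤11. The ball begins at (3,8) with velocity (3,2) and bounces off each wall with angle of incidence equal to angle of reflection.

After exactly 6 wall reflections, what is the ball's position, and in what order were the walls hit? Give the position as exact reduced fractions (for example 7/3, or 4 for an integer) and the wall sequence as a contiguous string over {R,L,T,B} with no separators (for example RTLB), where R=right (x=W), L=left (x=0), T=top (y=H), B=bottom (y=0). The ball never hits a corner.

Final position: (4,0)
Wall sequence: RTLRLB

1. t=2/3 → R at (5,28/3); v=(-3,2)
2. t=5/6 → T at (5/2,11); v=(-3,-2)
3. t=5/6 → L at (0,28/3); v=(3,-2)
4. t=5/3 → R at (5,6); v=(-3,-2)
5. t=5/3 → L at (0,8/3); v=(3,-2)
6. t=4/3 → B at (4,0); v=(3,2)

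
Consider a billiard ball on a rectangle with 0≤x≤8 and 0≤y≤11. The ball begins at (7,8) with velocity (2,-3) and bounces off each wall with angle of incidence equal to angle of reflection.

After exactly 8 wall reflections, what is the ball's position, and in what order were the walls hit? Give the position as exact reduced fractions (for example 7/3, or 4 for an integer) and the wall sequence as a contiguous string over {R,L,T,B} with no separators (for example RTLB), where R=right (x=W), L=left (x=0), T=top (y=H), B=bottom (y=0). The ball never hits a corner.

Final position: (7/3,11)
Wall sequence: RBLTRBLT

1. t=1/2 → R at (8,13/2); v=(-2,-3)
2. t=13/6 → B at (11/3,0); v=(-2,3)
3. t=11/6 → L at (0,11/2); v=(2,3)
4. t=11/6 → T at (11/3,11); v=(2,-3)
5. t=13/6 → R at (8,9/2); v=(-2,-3)
6. t=3/2 → B at (5,0); v=(-2,3)
7. t=5/2 → L at (0,15/2); v=(2,3)
8. t=7/6 → T at (7/3,11); v=(2,-3)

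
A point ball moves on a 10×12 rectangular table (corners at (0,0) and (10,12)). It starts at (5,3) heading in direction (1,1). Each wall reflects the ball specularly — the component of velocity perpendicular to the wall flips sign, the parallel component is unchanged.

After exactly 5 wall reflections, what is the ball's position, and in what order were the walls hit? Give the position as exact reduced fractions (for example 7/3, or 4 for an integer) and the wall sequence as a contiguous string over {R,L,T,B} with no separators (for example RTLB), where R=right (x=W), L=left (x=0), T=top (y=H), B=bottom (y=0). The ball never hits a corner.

Final position: (10,4)
Wall sequence: RTLBR

1. t=5 → R at (10,8); v=(-1,1)
2. t=4 → T at (6,12); v=(-1,-1)
3. t=6 → L at (0,6); v=(1,-1)
4. t=6 → B at (6,0); v=(1,1)
5. t=4 → R at (10,4); v=(-1,1)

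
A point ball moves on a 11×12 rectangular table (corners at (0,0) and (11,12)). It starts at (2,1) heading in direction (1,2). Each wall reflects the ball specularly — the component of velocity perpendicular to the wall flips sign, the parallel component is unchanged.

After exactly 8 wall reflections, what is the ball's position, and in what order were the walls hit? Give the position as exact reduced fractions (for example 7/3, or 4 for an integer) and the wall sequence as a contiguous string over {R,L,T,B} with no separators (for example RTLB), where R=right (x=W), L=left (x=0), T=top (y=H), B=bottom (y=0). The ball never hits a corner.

1. t=11/2 → T at (15/2,12); v=(1,-2)
2. t=7/2 → R at (11,5); v=(-1,-2)
3. t=5/2 → B at (17/2,0); v=(-1,2)
4. t=6 → T at (5/2,12); v=(-1,-2)
5. t=5/2 → L at (0,7); v=(1,-2)
6. t=7/2 → B at (7/2,0); v=(1,2)
7. t=6 → T at (19/2,12); v=(1,-2)
8. t=3/2 → R at (11,9); v=(-1,-2)

Final position: (11,9)
Wall sequence: TRBTLBTR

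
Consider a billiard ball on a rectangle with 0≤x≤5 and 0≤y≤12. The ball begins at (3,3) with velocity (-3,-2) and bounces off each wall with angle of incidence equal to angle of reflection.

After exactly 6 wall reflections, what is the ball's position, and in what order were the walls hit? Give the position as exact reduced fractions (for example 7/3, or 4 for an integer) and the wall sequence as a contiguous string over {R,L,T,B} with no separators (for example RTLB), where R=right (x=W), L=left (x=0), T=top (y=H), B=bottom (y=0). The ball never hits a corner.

1. t=1 → L at (0,1); v=(3,-2)
2. t=1/2 → B at (3/2,0); v=(3,2)
3. t=7/6 → R at (5,7/3); v=(-3,2)
4. t=5/3 → L at (0,17/3); v=(3,2)
5. t=5/3 → R at (5,9); v=(-3,2)
6. t=3/2 → T at (1/2,12); v=(-3,-2)

Final position: (1/2,12)
Wall sequence: LBRLRT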